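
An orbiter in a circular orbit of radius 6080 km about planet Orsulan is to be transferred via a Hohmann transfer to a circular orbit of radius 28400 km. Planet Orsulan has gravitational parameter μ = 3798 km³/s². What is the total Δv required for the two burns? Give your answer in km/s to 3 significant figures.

The Hohmann ellipse has a_t = (r₁ + r₂)/2 = 17240 km.
Circular speed at r₁: v₁ = √(μ/r₁) = √(3798/6080) = 0.790361 km/s.
Transfer-orbit speed at r₁ (v² = μ(2/r − 1/a)): v_p = √[μ(2/r₁ − 1/a_t)] = 1.01442 km/s.
First burn Δv₁ = |v_p − v₁| = 0.2241 km/s.
At r₂, v₂ = √(μ/r₂) = 0.3657 km/s.
Transfer-orbit speed at r₂: v_a = √[μ(2/r₂ − 1/a_t)] = 0.2172 km/s.
Second burn Δv₂ = |v₂ − v_a| = 0.1485 km/s.
Total Δv = Δv₁ + Δv₂ = 0.3726 km/s.

Δv = 0.373 km/s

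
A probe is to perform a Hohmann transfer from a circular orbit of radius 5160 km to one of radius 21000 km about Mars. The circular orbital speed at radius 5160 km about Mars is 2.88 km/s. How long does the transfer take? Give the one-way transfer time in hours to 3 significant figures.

t = 6.31 hours

From the circular-orbit relation v² = μ/r at r = 5160 km: μ = v²r = (2.88)² × 5160 = 42799.1 km³/s².
Semi-major axis of the transfer orbit: a_t = (5160 + 21000)/2 = 13080 km.
By Kepler's third law the transfer-orbit period is T = 2π√(a_t³/μ), so t = T/2 = 22720 s.
Converting: 22720 s ÷ 3600 s/hour = 6.31 hours.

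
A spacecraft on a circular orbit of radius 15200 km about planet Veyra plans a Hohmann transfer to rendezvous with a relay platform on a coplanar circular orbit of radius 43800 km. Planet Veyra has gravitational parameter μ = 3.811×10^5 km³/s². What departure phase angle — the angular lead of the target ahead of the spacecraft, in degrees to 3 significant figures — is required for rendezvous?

φ = 80.5°

Semi-major axis of the transfer orbit: a_t = (15200 + 43800)/2 = 29500 km.
The half-period of the transfer ellipse is t = π√(a_t³/μ) = 25785 s.
The target's mean motion on its circular orbit is ω₂ = √(μ/r₂³) = 6.7345×10^-5 rad/s.
Angle swept by the target during transfer: ω₂·t = 1.7365 rad = 99.49°.
Arrival is 180° from departure on the ellipse, so φ = 180° − 99.49° = 80.5°.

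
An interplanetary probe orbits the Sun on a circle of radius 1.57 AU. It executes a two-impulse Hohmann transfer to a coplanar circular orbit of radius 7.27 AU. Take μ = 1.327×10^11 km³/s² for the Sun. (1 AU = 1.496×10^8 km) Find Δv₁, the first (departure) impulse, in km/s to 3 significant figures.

Δv₁ = 6.71 km/s

In km: r₁ = 1.57 × 1.496×10^8 = 2.34872×10^8 km; r₂ = 7.27 × 1.496×10^8 = 1.087592×10^9 km.
Transfer-ellipse semi-major axis a_t = (r₁ + r₂)/2 = (2.34872×10^8 + 1.087592×10^9)/2 = 6.61232×10^8 km.
On the circular orbit at r = 2.34872×10^8 km, v_c = √(μ/r) = 23.769 km/s.
Transfer-orbit speed at the same r (vis-viva, a = a_t): v_t = √[μ(2/r − 1/a_t)] = 30.484 km/s.
Δv₁ = |v_t − v_c| = |30.484 − 23.769| = 6.715 km/s.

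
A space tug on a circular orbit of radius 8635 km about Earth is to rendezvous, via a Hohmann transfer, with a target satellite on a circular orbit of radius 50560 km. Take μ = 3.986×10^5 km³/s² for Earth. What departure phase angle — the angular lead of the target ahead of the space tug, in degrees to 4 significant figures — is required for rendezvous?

φ = 99.38°

The Hohmann ellipse has a_t = (r₁ + r₂)/2 = 29597.5 km.
Transfer time t = π√(a_t³/μ) = 25340 s.
The target's mean motion on its circular orbit is ω₂ = √(μ/r₂³) = 5.553×10^-5 rad/s.
Angle swept by the target during transfer: ω₂·t = 1.407 rad = 80.62°.
Arrival is 180° from departure on the ellipse, so φ = 180° − 80.62° = 99.38°.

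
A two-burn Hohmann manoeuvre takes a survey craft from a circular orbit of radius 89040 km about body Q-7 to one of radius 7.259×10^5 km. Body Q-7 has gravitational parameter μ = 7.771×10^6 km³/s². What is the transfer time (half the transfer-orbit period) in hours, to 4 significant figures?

Transfer-ellipse semi-major axis a_t = (r₁ + r₂)/2 = (89040 + 7.259×10^5)/2 = 4.0747×10^5 km.
Half the transfer-orbit period gives t = π√(a_t³/μ) = 2.931×10^5 s.
Converting: 2.931×10^5 s ÷ 3600 s/hour = 81.42 hours.

t = 81.42 hours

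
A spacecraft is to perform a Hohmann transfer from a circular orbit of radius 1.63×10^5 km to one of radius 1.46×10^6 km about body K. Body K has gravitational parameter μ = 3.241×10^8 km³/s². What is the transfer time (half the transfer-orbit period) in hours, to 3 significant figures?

t = 35.4 hours

The Hohmann ellipse has a_t = (r₁ + r₂)/2 = 8.115×10^5 km.
Transfer time t = π√(a_t³/μ) = π√((8.115×10^5)³ / 3.241×10^8) = 1.276×10^5 s.
Converting: 1.276×10^5 s ÷ 3600 s/hour = 35.4 hours.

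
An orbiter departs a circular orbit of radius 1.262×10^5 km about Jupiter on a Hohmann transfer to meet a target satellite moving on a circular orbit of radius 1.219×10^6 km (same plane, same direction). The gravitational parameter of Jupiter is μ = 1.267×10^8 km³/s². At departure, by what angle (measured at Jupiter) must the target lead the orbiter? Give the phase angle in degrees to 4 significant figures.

φ = 106.2°

The Hohmann ellipse has a_t = (r₁ + r₂)/2 = 6.726×10^5 km.
The half-period of the transfer ellipse is t = π√(a_t³/μ) = 1.5396×10^5 s.
Target angular speed ω₂ = √(μ/r₂³) = 8.3634×10^-6 rad/s.
Angle swept by the target during transfer: ω₂·t = 1.2876 rad = 73.77°.
Arrival is 180° from departure on the ellipse, so φ = 180° − 73.77° = 106.2°.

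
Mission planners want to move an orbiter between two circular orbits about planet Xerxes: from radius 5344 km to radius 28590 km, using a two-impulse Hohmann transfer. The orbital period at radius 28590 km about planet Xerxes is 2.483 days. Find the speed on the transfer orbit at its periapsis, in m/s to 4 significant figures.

v = 2514 m/s

From Kepler's third law T² = 4π²r³/μ at r = 28590 km, T = 2.483 days = 2.483 × 86400 s = 2.145312×10^5 s: μ = 4π²r³/T² = 20045.7 km³/s².
The Hohmann ellipse has a_t = (r₁ + r₂)/2 = 16967 km.
The periapsis of the transfer ellipse is at r = 5344 km.
From the vis-viva equation, v = √[μ(2/r − 1/a_t)] = 2.514 km/s.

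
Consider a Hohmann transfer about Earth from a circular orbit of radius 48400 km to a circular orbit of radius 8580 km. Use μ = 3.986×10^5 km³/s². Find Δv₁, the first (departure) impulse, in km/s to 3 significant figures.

Δv₁ = 1.29 km/s

Semi-major axis of the transfer orbit: a_t = (48400 + 8580)/2 = 28490 km.
Circular speed at r = 48400 km: v_c = √(μ/r) = 2.870 km/s.
Transfer-orbit speed at the same r (vis-viva, a = a_t): v_t = √[μ(2/r − 1/a_t)] = 1.575 km/s.
Δv₁ = |v_t − v_c| = |1.575 − 2.870| = 1.295 km/s.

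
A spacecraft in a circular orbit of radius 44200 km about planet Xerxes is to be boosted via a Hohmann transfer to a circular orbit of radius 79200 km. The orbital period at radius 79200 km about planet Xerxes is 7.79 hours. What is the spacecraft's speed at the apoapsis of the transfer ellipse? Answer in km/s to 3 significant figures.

From Kepler's third law T² = 4π²r³/μ at r = 79200 km, T = 7.79 hours = 7.79 × 3600 s = 28044 s: μ = 4π²r³/T² = 2.49376×10^7 km³/s².
The Hohmann ellipse has a_t = (r₁ + r₂)/2 = 61700 km.
At apoapsis, r = 79200 km.
From the vis-viva equation, v = √[μ(2/r − 1/a_t)] = 15.02 km/s.

v = 15.0 km/s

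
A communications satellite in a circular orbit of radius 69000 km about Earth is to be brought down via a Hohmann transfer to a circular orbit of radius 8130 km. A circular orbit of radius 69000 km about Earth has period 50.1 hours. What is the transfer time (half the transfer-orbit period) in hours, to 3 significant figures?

t = 10.5 hours

From Kepler's third law T² = 4π²r³/μ at r = 69000 km, T = 50.1 hours = 50.1 × 3600 s = 1.8036×10^5 s: μ = 4π²r³/T² = 3.98682×10^5 km³/s².
The Hohmann ellipse has a_t = (r₁ + r₂)/2 = 38565 km.
Half the transfer-orbit period gives t = π√(a_t³/μ) = 37680 s.
Converting: 37680 s ÷ 3600 s/hour = 10.5 hours.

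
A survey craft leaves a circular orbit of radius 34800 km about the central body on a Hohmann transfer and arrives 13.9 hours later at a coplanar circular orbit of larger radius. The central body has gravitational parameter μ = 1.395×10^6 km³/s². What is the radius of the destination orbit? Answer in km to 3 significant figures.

r₂ = 1.07×10^5 km

Transfer time t = 13.9 hours = 50040 s, and t = π√(a_t³/μ).
So a_t = (μ t²/π²)^(1/3) = (1.395×10^6 × (50040)² / π²)^(1/3) = 70735 km.
Since a_t = (r₁ + r₂)/2, r₂ = 2a_t − r₁ = 2×70735 − 34800 = 1.0667×10^5 km.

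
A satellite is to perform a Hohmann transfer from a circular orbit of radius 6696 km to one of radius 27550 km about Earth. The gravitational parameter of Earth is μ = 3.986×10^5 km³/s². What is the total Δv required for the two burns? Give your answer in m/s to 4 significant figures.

Δv = 3496 m/s

Semi-major axis of the transfer orbit: a_t = (6696 + 27550)/2 = 17123 km.
At r₁ the circular-orbit speed is v₁ = √(μ/r₁) = 7.7154 km/s.
On the transfer ellipse at r₁, v² = μ(2/r − 1/a) gives v_p = √[μ(2/r₁ − 1/a_t)] = 9.7866 km/s.
First burn Δv₁ = |v_p − v₁| = 2.071 km/s.
Circular speed at r₂: v₂ = √(μ/r₂) = 3.804 km/s.
Transfer-orbit speed at r₂: v_a = √[μ(2/r₂ − 1/a_t)] = 2.379 km/s.
Second burn Δv₂ = |v₂ − v_a| = 1.425 km/s.
Total Δv = Δv₁ + Δv₂ = 3.496 km/s.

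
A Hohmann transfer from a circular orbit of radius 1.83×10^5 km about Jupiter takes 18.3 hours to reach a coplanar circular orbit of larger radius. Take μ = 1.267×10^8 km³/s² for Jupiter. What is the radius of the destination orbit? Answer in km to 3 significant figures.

r₂ = 5.81×10^5 km

Transfer time t = 18.3 hours = 65880 s, and t = π√(a_t³/μ).
So a_t = (μ t²/π²)^(1/3) = (1.267×10^8 × (65880)² / π²)^(1/3) = 3.8194×10^5 km.
Since a_t = (r₁ + r₂)/2, r₂ = 2a_t − r₁ = 2×3.8194×10^5 − 1.830×10^5 = 5.8088×10^5 km.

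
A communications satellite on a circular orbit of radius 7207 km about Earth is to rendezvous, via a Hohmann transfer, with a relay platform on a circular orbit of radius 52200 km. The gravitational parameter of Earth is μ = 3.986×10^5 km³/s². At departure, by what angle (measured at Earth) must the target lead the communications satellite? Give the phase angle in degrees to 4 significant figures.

The Hohmann ellipse has a_t = (r₁ + r₂)/2 = 29703.5 km.
The half-period of the transfer ellipse is t = π√(a_t³/μ) = 25474 s.
The target's mean motion on its circular orbit is ω₂ = √(μ/r₂³) = 5.2937×10^-5 rad/s.
Angle swept by the target during transfer: ω₂·t = 1.3485 rad = 77.26°.
Arrival is 180° from departure on the ellipse, so φ = 180° − 77.26° = 102.7°.

φ = 102.7°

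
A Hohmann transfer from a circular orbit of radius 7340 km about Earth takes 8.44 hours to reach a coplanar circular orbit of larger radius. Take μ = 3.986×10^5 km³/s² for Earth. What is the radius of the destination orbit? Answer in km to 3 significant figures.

r₂ = 59500 km

Transfer time t = 8.44 hours = 30384 s, and t = π√(a_t³/μ).
So a_t = (μ t²/π²)^(1/3) = (3.986×10^5 × (30384)² / π²)^(1/3) = 33407 km.
Since a_t = (r₁ + r₂)/2, r₂ = 2a_t − r₁ = 2×33407 − 7340 = 59474 km.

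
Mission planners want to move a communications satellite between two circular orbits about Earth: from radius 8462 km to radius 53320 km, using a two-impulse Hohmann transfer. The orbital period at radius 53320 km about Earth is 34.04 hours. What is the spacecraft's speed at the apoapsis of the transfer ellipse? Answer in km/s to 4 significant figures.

v = 1.431 km/s

From Kepler's third law T² = 4π²r³/μ at r = 53320 km, T = 34.04 hours = 34.04 × 3600 s = 1.22544×10^5 s: μ = 4π²r³/T² = 3.98516×10^5 km³/s².
Semi-major axis of the transfer orbit: a_t = (8462 + 53320)/2 = 30891 km.
At apoapsis, r = 53320 km.
Vis-viva: v = √[μ(2/r − 1/a_t)] = √[3.98516×10^5 × (2/53320 − 1/30891)] = 1.431 km/s.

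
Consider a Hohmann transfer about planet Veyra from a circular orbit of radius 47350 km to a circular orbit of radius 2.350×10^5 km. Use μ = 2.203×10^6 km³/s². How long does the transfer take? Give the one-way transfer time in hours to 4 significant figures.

The Hohmann ellipse has a_t = (r₁ + r₂)/2 = 1.41175×10^5 km.
Half the transfer-orbit period gives t = π√(a_t³/μ) = 1.123×10^5 s.
Converting: 1.123×10^5 s ÷ 3600 s/hour = 31.19 hours.

t = 31.19 hours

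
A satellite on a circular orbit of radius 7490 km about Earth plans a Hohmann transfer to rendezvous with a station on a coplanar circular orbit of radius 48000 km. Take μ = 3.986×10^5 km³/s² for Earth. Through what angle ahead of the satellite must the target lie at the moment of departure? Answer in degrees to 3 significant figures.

Semi-major axis of the transfer orbit: a_t = (7490 + 48000)/2 = 27745 km.
The half-period of the transfer ellipse is t = π√(a_t³/μ) = 22996 s.
The target's mean motion on its circular orbit is ω₂ = √(μ/r₂³) = 6.0035×10^-5 rad/s.
Angle swept by the target during transfer: ω₂·t = 1.3806 rad = 79.10°.
The satellite traverses 180° on the transfer ellipse, so the target must lead by 180° − 79.10° = 101°.

φ = 101°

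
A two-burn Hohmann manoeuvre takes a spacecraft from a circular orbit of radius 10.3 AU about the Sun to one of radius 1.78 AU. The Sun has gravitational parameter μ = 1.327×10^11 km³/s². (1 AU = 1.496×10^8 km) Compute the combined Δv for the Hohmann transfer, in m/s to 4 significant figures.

In km: r₁ = 10.3 × 1.496×10^8 = 1.54088×10^9 km; r₂ = 1.78 × 1.496×10^8 = 2.66288×10^8 km.
The Hohmann ellipse has a_t = (r₁ + r₂)/2 = 9.03584×10^8 km.
At r₁ the circular-orbit speed is v₁ = √(μ/r₁) = 9.280 km/s.
On the transfer ellipse at r₁, v² = μ(2/r − 1/a) gives v_a = √[μ(2/r₁ − 1/a_t)] = 5.038 km/s.
First burn Δv₁ = |v_a − v₁| = 4.242 km/s.
At r₂, v₂ = √(μ/r₂) = 22.323 km/s.
Transfer-orbit speed at r₂: v_p = √[μ(2/r₂ − 1/a_t)] = 29.151 km/s.
Second burn Δv₂ = |v₂ − v_p| = 6.828 km/s.
Total Δv = Δv₁ + Δv₂ = 11.07 km/s.

Δv = 11070 m/s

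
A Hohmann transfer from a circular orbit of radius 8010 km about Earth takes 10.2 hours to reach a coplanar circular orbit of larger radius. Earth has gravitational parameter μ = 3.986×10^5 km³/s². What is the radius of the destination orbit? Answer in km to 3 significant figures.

r₂ = 67800 km

Transfer time t = 10.2 hours = 36720 s, and t = π√(a_t³/μ).
So a_t = (μ t²/π²)^(1/3) = (3.986×10^5 × (36720)² / π²)^(1/3) = 37904 km.
Since a_t = (r₁ + r₂)/2, r₂ = 2a_t − r₁ = 2×37904 − 8010 = 67798 km.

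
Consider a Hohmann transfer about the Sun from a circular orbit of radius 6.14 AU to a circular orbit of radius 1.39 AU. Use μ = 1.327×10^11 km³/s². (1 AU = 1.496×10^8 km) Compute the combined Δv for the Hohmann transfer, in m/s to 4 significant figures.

Δv = 11710 m/s

In km: r₁ = 6.14 × 1.496×10^8 = 9.18544×10^8 km; r₂ = 1.39 × 1.496×10^8 = 2.07944×10^8 km.
Semi-major axis of the transfer orbit: a_t = (9.18544×10^8 + 2.07944×10^8)/2 = 5.63244×10^8 km.
Circular speed at r₁: v₁ = √(μ/r₁) = √(1.327×10^11/9.18544×10^8) = 12.019 km/s.
On the transfer ellipse at r₁, v² = μ(2/r − 1/a) gives v_a = √[μ(2/r₁ − 1/a_t)] = 7.3032 km/s.
First burn Δv₁ = |v_a − v₁| = 4.716 km/s.
At r₂, v₂ = √(μ/r₂) = 25.262 km/s.
Transfer-orbit speed at r₂: v_p = √[μ(2/r₂ − 1/a_t)] = 32.260 km/s.
Second burn Δv₂ = |v₂ − v_p| = 6.998 km/s.
Δv = Δv₁ + Δv₂ = 4.716 + 6.998 = 11.71 km/s.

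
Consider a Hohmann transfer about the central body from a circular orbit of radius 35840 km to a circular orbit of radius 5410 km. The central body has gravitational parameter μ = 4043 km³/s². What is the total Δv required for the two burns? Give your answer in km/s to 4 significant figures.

Δv = 0.4389 km/s

The Hohmann ellipse has a_t = (r₁ + r₂)/2 = 20625 km.
At r₁ the circular-orbit speed is v₁ = √(μ/r₁) = 0.33587 km/s.
Transfer-orbit speed at r₁ (vis-viva): v_a = √[μ(2/r₁ − 1/a_t)] = 0.17202 km/s.
First burn Δv₁ = |v_a − v₁| = 0.16385 km/s.
At r₂, v₂ = √(μ/r₂) = 0.864477 km/s.
Transfer-orbit speed at r₂: v_p = √[μ(2/r₂ − 1/a_t)] = 1.13957 km/s.
Second burn Δv₂ = |v₂ − v_p| = 0.27509 km/s.
Δv = Δv₁ + Δv₂ = 0.16385 + 0.27509 = 0.4389 km/s.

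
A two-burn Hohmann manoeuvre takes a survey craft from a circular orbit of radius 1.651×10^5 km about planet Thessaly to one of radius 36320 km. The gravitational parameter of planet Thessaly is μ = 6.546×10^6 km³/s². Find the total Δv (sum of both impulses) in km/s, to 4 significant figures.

Δv = 6.279 km/s

The Hohmann ellipse has a_t = (r₁ + r₂)/2 = 1.0071×10^5 km.
Circular speed at r₁: v₁ = √(μ/r₁) = √(6.546×10^6/1.651×10^5) = 6.2967 km/s.
On the transfer ellipse at r₁, vis-viva gives v_a = √[μ(2/r₁ − 1/a_t)] = 3.7814 km/s.
First burn Δv₁ = |v_a − v₁| = 2.515 km/s.
Circular speed at r₂: v₂ = √(μ/r₂) = 13.425 km/s.
Transfer-orbit speed at r₂: v_p = √[μ(2/r₂ − 1/a_t)] = 17.189 km/s.
Second burn Δv₂ = |v₂ − v_p| = 3.764 km/s.
Total Δv = Δv₁ + Δv₂ = 6.279 km/s.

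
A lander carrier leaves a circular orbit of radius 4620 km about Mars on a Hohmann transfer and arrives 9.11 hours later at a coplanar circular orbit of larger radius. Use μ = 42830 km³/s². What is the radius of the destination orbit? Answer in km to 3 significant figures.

Transfer time t = 9.11 hours = 32796 s, and t = π√(a_t³/μ).
So a_t = (μ t²/π²)^(1/3) = (42830 × (32796)² / π²)^(1/3) = 16712 km.
Since a_t = (r₁ + r₂)/2, r₂ = 2a_t − r₁ = 2×16712 − 4620 = 28804 km.

r₂ = 28800 km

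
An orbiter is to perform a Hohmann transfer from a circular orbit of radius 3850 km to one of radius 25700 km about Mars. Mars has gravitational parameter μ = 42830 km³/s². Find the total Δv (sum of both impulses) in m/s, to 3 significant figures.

The Hohmann ellipse has a_t = (r₁ + r₂)/2 = 14775 km.
At r₁ the circular-orbit speed is v₁ = √(μ/r₁) = 3.335 km/s.
On the transfer ellipse at r₁, v² = μ(2/r − 1/a) gives v_p = √[μ(2/r₁ − 1/a_t)] = 4.399 km/s.
First burn Δv₁ = |v_p − v₁| = 1.064 km/s.
At r₂, v₂ = √(μ/r₂) = 1.291 km/s.
Transfer-orbit speed at r₂: v_a = √[μ(2/r₂ − 1/a_t)] = 0.6590 km/s.
Second burn Δv₂ = |v₂ − v_a| = 0.6320 km/s.
Total Δv = Δv₁ + Δv₂ = 1.696 km/s.

Δv = 1700 m/s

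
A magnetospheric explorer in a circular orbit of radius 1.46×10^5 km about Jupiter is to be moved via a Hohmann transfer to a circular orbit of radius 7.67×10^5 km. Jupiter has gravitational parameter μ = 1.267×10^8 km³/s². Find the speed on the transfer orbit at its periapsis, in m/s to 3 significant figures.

Semi-major axis of the transfer orbit: a_t = (1.460×10^5 + 7.670×10^5)/2 = 4.565×10^5 km.
At periapsis, r = 1.460×10^5 km.
Applying v² = μ(2/r − 1/a_t): v = 38.18 km/s.

v = 38200 m/s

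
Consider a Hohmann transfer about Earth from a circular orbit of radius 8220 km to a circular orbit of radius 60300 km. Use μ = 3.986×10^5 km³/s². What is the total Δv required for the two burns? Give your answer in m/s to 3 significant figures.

Δv = 3590 m/s

The Hohmann ellipse has a_t = (r₁ + r₂)/2 = 34260 km.
At r₁ the circular-orbit speed is v₁ = √(μ/r₁) = 6.9636 km/s.
On the transfer ellipse at r₁, vis-viva gives v_p = √[μ(2/r₁ − 1/a_t)] = 9.2384 km/s.
First burn Δv₁ = |v_p − v₁| = 2.275 km/s.
Circular speed at r₂: v₂ = √(μ/r₂) = 2.571 km/s.
Transfer-orbit speed at r₂: v_a = √[μ(2/r₂ − 1/a_t)] = 1.259 km/s.
Second burn Δv₂ = |v₂ − v_a| = 1.312 km/s.
Total Δv = Δv₁ + Δv₂ = 3.587 km/s.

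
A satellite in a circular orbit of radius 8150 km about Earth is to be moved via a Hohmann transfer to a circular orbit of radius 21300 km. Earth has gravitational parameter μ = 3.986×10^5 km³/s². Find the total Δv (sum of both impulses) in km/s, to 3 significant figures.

Δv = 2.53 km/s

The Hohmann ellipse has a_t = (r₁ + r₂)/2 = 14725 km.
At r₁ the circular-orbit speed is v₁ = √(μ/r₁) = 6.9934 km/s.
Transfer-orbit speed at r₁ (vis-viva equation): v_p = √[μ(2/r₁ − 1/a_t)] = 8.4111 km/s.
First burn Δv₁ = |v_p − v₁| = 1.4177 km/s.
At r₂, v₂ = √(μ/r₂) = 4.3259 km/s.
Transfer-orbit speed at r₂: v_a = √[μ(2/r₂ − 1/a_t)] = 3.2183 km/s.
Second burn Δv₂ = |v₂ − v_a| = 1.1076 km/s.
Δv = Δv₁ + Δv₂ = 1.4177 + 1.1076 = 2.525 km/s.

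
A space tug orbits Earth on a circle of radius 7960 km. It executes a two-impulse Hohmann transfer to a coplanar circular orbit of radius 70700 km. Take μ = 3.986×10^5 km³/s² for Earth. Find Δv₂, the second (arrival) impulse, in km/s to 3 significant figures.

The Hohmann ellipse has a_t = (r₁ + r₂)/2 = 39330 km.
Circular speed at r = 70700 km: v_c = √(μ/r) = 2.374 km/s.
Transfer-orbit speed at the same r (vis-viva, a = a_t): v_t = √[μ(2/r − 1/a_t)] = 1.068 km/s.
Δv₂ = |v_t − v_c| = |1.068 − 2.374| = 1.306 km/s.

Δv₂ = 1.31 km/s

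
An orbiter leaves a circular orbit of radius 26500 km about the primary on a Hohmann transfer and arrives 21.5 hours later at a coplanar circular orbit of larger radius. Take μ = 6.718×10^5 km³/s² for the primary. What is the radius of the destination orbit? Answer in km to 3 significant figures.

Transfer time t = 21.5 hours = 77400 s, and t = π√(a_t³/μ).
So a_t = (μ t²/π²)^(1/3) = (6.718×10^5 × (77400)² / π²)^(1/3) = 74155 km.
Since a_t = (r₁ + r₂)/2, r₂ = 2a_t − r₁ = 2×74155 − 26500 = 1.2181×10^5 km.

r₂ = 1.22×10^5 km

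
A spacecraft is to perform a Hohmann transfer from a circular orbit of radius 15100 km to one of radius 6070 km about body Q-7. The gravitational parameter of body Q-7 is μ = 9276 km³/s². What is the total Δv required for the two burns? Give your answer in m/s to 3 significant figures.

Δv = 431 m/s

The Hohmann ellipse has a_t = (r₁ + r₂)/2 = 10585 km.
At r₁ the circular-orbit speed is v₁ = √(μ/r₁) = 0.783776 km/s.
On the transfer ellipse at r₁, vis-viva gives v_a = √[μ(2/r₁ − 1/a_t)] = 0.593527 km/s.
First burn Δv₁ = |v_a − v₁| = 0.1902 km/s.
At r₂, v₂ = √(μ/r₂) = 1.2362 km/s.
Transfer-orbit speed at r₂: v_p = √[μ(2/r₂ − 1/a_t)] = 1.4765 km/s.
Second burn Δv₂ = |v₂ − v_p| = 0.2403 km/s.
Δv = Δv₁ + Δv₂ = 0.1902 + 0.2403 = 0.4305 km/s.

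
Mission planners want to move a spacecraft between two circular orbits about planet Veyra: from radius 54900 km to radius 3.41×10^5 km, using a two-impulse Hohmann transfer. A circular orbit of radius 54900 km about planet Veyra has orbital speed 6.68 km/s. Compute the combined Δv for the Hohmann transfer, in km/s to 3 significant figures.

From the circular-orbit relation v² = μ/r at r = 54900 km: μ = v²r = (6.68)² × 54900 = 2.44977×10^6 km³/s².
The Hohmann ellipse has a_t = (r₁ + r₂)/2 = 1.9795×10^5 km.
Circular speed at r₁: v₁ = √(μ/r₁) = √(2.44977×10^6/54900) = 6.6800 km/s.
On the transfer ellipse at r₁, vis-viva gives v_p = √[μ(2/r₁ − 1/a_t)] = 8.7675 km/s.
First burn Δv₁ = |v_p − v₁| = 2.0875 km/s.
At r₂, v₂ = √(μ/r₂) = 2.6803 km/s.
Transfer-orbit speed at r₂: v_a = √[μ(2/r₂ − 1/a_t)] = 1.4115 km/s.
Second burn Δv₂ = |v₂ − v_a| = 1.2688 km/s.
Δv = Δv₁ + Δv₂ = 2.0875 + 1.2688 = 3.356 km/s.

Δv = 3.36 km/s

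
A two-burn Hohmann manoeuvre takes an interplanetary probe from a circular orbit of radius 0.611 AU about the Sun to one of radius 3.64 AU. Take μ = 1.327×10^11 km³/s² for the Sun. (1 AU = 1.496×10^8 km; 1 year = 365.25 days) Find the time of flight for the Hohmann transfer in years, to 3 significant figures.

t = 1.55 years

In km: r₁ = 0.611 × 1.496×10^8 = 9.14056×10^7 km; r₂ = 3.64 × 1.496×10^8 = 5.44544×10^8 km.
The Hohmann ellipse has a_t = (r₁ + r₂)/2 = 3.179748×10^8 km.
By Kepler's third law the transfer-orbit period is T = 2π√(a_t³/μ), so t = T/2 = 4.890×10^7 s.
Converting: 4.890×10^7 s ÷ 3.15576×10^7 s/year (365.25 × 86400) = 1.55 years.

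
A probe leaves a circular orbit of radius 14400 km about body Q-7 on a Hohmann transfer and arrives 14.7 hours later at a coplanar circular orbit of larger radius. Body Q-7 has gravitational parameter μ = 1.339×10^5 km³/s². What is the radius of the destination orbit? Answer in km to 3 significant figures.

Transfer time t = 14.7 hours = 52920 s, and t = π√(a_t³/μ).
So a_t = (μ t²/π²)^(1/3) = (1.339×10^5 × (52920)² / π²)^(1/3) = 33618 km.
Since a_t = (r₁ + r₂)/2, r₂ = 2a_t − r₁ = 2×33618 − 14400 = 52836 km.

r₂ = 52800 km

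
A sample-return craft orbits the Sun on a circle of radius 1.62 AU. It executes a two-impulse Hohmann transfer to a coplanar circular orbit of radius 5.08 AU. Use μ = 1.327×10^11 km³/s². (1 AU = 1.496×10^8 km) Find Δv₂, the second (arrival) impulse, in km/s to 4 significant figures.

In km: r₁ = 1.62 × 1.496×10^8 = 2.42352×10^8 km; r₂ = 5.08 × 1.496×10^8 = 7.59968×10^8 km.
Semi-major axis of the transfer orbit: a_t = (2.42352×10^8 + 7.59968×10^8)/2 = 5.0116×10^8 km.
Circular speed at r = 7.59968×10^8 km: v_c = √(μ/r) = 13.214 km/s.
Transfer-orbit speed at the same r (vis-viva, a = a_t): v_t = √[μ(2/r − 1/a_t)] = 9.1891 km/s.
Δv₂ = |v_t − v_c| = |9.1891 − 13.214| = 4.025 km/s.

Δv₂ = 4.025 km/s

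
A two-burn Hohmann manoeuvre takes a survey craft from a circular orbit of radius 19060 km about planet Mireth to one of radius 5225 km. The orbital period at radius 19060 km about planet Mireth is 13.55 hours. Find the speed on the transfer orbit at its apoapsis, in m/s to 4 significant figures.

From Kepler's third law T² = 4π²r³/μ at r = 19060 km, T = 13.55 hours = 13.55 × 3600 s = 48780 s: μ = 4π²r³/T² = 1.14880×10^5 km³/s².
Transfer-ellipse semi-major axis a_t = (r₁ + r₂)/2 = (19060 + 5225)/2 = 12142.5 km.
The apoapsis of the transfer ellipse is at r = 19060 km.
Applying v² = μ(2/r − 1/a_t): v = 1.610 km/s.

v = 1610 m/s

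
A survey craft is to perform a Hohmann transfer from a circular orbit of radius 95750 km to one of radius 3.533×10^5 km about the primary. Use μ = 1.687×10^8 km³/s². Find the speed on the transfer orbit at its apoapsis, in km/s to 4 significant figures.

Semi-major axis of the transfer orbit: a_t = (95750 + 3.533×10^5)/2 = 2.24525×10^5 km.
At apoapsis, r = 3.533×10^5 km.
Applying v² = μ(2/r − 1/a_t): v = 14.27 km/s.

v = 14.27 km/s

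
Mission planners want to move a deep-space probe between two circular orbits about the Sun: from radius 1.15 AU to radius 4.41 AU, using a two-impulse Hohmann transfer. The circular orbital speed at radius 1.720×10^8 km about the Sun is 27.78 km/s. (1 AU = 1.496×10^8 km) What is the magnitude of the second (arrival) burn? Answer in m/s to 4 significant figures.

Δv₂ = 5061 m/s

From the circular-orbit relation v² = μ/r at r = 1.720×10^8 km: μ = v²r = (27.78)² × 1.720×10^8 = 1.32737×10^11 km³/s².
In km: r₁ = 1.15 × 1.496×10^8 = 1.7204×10^8 km; r₂ = 4.41 × 1.496×10^8 = 6.59736×10^8 km.
Semi-major axis of the transfer orbit: a_t = (1.7204×10^8 + 6.59736×10^8)/2 = 4.15888×10^8 km.
Circular speed at r = 6.59736×10^8 km: v_c = √(μ/r) = 14.184 km/s.
Vis-viva on the transfer ellipse at r = 6.59736×10^8 km gives v_t = √[μ(2/r − 1/a_t)] = 9.1230 km/s.
Δv₂ = |v_t − v_c| = |9.1230 − 14.184| = 5.061 km/s.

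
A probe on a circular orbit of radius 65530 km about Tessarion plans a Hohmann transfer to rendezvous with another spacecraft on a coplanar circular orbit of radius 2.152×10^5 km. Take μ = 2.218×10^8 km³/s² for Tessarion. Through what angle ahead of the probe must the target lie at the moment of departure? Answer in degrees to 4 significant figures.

The Hohmann ellipse has a_t = (r₁ + r₂)/2 = 1.40365×10^5 km.
The half-period of the transfer ellipse is t = π√(a_t³/μ) = 11090 s.
Target angular speed ω₂ = √(μ/r₂³) = 1.492×10^-4 rad/s.
Angle swept by the target during transfer: ω₂·t = 1.655 rad = 94.82°.
The probe traverses 180° on the transfer ellipse, so the target must lead by 180° − 94.82° = 85.18°.

φ = 85.18°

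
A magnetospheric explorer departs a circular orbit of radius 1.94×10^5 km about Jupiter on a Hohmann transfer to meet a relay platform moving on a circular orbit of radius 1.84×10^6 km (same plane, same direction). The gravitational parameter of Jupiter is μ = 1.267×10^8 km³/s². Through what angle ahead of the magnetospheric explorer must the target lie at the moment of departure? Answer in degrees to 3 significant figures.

φ = 106°

The Hohmann ellipse has a_t = (r₁ + r₂)/2 = 1.017×10^6 km.
The half-period of the transfer ellipse is t = π√(a_t³/μ) = 2.862×10^5 s.
Target angular speed ω₂ = √(μ/r₂³) = 4.510×10^-6 rad/s.
Angle swept by the target during transfer: ω₂·t = 1.291 rad = 73.97°.
The magnetospheric explorer traverses 180° on the transfer ellipse, so the target must lead by 180° − 73.97° = 106°.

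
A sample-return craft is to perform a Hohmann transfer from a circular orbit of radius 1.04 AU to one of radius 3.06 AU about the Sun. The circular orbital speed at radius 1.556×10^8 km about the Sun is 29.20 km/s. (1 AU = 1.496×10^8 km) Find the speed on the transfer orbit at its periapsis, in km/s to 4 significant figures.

From the circular-orbit relation v² = μ/r at r = 1.556×10^8 km: μ = v²r = (29.20)² × 1.556×10^8 = 1.32671×10^11 km³/s².
In km: r₁ = 1.04 × 1.496×10^8 = 1.55584×10^8 km; r₂ = 3.06 × 1.496×10^8 = 4.57776×10^8 km.
The Hohmann ellipse has a_t = (r₁ + r₂)/2 = 3.0668×10^8 km.
The periapsis of the transfer ellipse is at r = 1.55584×10^8 km.
Applying v² = μ(2/r − 1/a_t): v = 35.68 km/s.

v = 35.68 km/s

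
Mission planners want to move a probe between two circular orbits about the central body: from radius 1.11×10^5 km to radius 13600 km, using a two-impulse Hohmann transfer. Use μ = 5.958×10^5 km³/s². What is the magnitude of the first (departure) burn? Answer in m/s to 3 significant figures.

Δv₁ = 1230 m/s

Semi-major axis of the transfer orbit: a_t = (1.110×10^5 + 13600)/2 = 62300 km.
Circular speed at r = 1.110×10^5 km: v_c = √(μ/r) = 2.3168 km/s.
Vis-viva on the transfer ellipse at r = 1.110×10^5 km gives v_t = √[μ(2/r − 1/a_t)] = 1.0825 km/s.
Δv₁ = |v_t − v_c| = |1.0825 − 2.3168| = 1.234 km/s.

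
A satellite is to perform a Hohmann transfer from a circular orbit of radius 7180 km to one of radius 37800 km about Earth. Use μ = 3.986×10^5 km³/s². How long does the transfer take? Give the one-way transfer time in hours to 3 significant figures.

t = 4.66 hours

Semi-major axis of the transfer orbit: a_t = (7180 + 37800)/2 = 22490 km.
Transfer time t = π√(a_t³/μ) = π√((22490)³ / 3.986×10^5) = 16780 s.
Converting: 16780 s ÷ 3600 s/hour = 4.66 hours.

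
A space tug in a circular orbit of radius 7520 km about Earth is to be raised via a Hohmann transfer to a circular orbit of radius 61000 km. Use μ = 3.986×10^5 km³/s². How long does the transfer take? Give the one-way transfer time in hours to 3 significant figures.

The Hohmann ellipse has a_t = (r₁ + r₂)/2 = 34260 km.
Transfer time t = π√(a_t³/μ) = π√((34260)³ / 3.986×10^5) = 31555 s.
Converting: 31555 s ÷ 3600 s/hour = 8.77 hours.

t = 8.77 hours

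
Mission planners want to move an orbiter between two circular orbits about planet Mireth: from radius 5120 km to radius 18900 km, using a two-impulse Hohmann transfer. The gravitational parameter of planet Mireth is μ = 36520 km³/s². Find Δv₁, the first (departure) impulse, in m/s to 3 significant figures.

Δv₁ = 680 m/s

Transfer-ellipse semi-major axis a_t = (r₁ + r₂)/2 = (5120 + 18900)/2 = 12010 km.
On the circular orbit at r = 5120 km, v_c = √(μ/r) = 2.6707 km/s.
Transfer-orbit speed at the same r (vis-viva, a = a_t): v_t = √[μ(2/r − 1/a_t)] = 3.3503 km/s.
Δv₁ = |v_t − v_c| = |3.3503 − 2.6707| = 0.6796 km/s.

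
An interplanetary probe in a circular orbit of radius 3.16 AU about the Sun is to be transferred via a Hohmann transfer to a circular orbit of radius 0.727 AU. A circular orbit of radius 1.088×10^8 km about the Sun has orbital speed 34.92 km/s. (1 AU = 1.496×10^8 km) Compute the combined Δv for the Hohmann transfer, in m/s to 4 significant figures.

From the circular-orbit relation v² = μ/r at r = 1.088×10^8 km: μ = v²r = (34.92)² × 1.088×10^8 = 1.32671×10^11 km³/s².
In km: r₁ = 3.16 × 1.496×10^8 = 4.72736×10^8 km; r₂ = 0.727 × 1.496×10^8 = 1.087592×10^8 km.
Transfer-ellipse semi-major axis a_t = (r₁ + r₂)/2 = (4.72736×10^8 + 1.087592×10^8)/2 = 2.907476×10^8 km.
Circular speed at r₁: v₁ = √(μ/r₁) = √(1.32671×10^11/4.72736×10^8) = 16.7525 km/s.
Transfer-orbit speed at r₁ (vis-viva): v_a = √[μ(2/r₁ − 1/a_t)] = 10.2460 km/s.
First burn Δv₁ = |v_a − v₁| = 6.5065 km/s.
Circular speed at r₂: v₂ = √(μ/r₂) = 34.927 km/s.
Transfer-orbit speed at r₂: v_p = √[μ(2/r₂ − 1/a_t)] = 44.536 km/s.
Second burn Δv₂ = |v₂ − v_p| = 9.6090 km/s.
Total Δv = Δv₁ + Δv₂ = 16.12 km/s.

Δv = 16120 m/s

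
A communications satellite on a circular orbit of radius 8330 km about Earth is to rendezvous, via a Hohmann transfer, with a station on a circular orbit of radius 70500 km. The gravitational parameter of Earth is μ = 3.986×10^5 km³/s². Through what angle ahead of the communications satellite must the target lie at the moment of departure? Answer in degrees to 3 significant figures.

The Hohmann ellipse has a_t = (r₁ + r₂)/2 = 39415 km.
The half-period of the transfer ellipse is t = π√(a_t³/μ) = 38938 s.
Target angular speed ω₂ = √(μ/r₂³) = 3.3728×10^-5 rad/s.
Angle swept by the target during transfer: ω₂·t = 1.3133 rad = 75.25°.
Arrival is 180° from departure on the ellipse, so φ = 180° − 75.25° = 105°.

φ = 105°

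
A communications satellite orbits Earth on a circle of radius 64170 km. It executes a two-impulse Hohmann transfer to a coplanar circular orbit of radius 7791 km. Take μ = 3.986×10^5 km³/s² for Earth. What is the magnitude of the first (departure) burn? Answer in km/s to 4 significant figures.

Δv₁ = 1.333 km/s

Transfer-ellipse semi-major axis a_t = (r₁ + r₂)/2 = (64170 + 7791)/2 = 35980.5 km.
On the circular orbit at r = 64170 km, v_c = √(μ/r) = 2.49231 km/s.
Transfer-orbit speed at the same r (vis-viva, a = a_t): v_t = √[μ(2/r − 1/a_t)] = 1.15975 km/s.
Δv₁ = |v_t − v_c| = |1.15975 − 2.49231| = 1.333 km/s.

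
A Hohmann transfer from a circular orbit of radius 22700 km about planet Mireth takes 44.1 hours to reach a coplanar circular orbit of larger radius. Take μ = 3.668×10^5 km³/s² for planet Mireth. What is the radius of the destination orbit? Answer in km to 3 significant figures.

r₂ = 1.73×10^5 km

Transfer time t = 44.1 hours = 1.5876×10^5 s, and t = π√(a_t³/μ).
So a_t = (μ t²/π²)^(1/3) = (3.668×10^5 × (1.5876×10^5)² / π²)^(1/3) = 97845 km.
Since a_t = (r₁ + r₂)/2, r₂ = 2a_t − r₁ = 2×97845 − 22700 = 1.7299×10^5 km.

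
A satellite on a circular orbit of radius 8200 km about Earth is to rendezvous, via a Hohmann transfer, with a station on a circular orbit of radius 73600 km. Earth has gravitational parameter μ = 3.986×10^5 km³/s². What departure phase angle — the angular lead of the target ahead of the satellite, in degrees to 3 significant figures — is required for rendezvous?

Semi-major axis of the transfer orbit: a_t = (8200 + 73600)/2 = 40900 km.
The half-period of the transfer ellipse is t = π√(a_t³/μ) = 41159.1 s.
The target's mean motion on its circular orbit is ω₂ = √(μ/r₂³) = 3.16193×10^-5 rad/s.
Angle swept by the target during transfer: ω₂·t = 1.30142 rad = 74.57°.
The satellite traverses 180° on the transfer ellipse, so the target must lead by 180° − 74.57° = 105°.

φ = 105°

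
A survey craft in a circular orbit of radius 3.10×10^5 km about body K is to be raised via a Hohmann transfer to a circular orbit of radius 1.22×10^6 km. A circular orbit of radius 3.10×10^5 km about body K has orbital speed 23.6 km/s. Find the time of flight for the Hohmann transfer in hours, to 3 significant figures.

From the circular-orbit relation v² = μ/r at r = 3.10×10^5 km: μ = v²r = (23.6)² × 3.10×10^5 = 1.72658×10^8 km³/s².
The Hohmann ellipse has a_t = (r₁ + r₂)/2 = 7.650×10^5 km.
Transfer time t = π√(a_t³/μ) = π√((7.650×10^5)³ / 1.72658×10^8) = 1.600×10^5 s.
Converting: 1.600×10^5 s ÷ 3600 s/hour = 44.4 hours.

t = 44.4 hours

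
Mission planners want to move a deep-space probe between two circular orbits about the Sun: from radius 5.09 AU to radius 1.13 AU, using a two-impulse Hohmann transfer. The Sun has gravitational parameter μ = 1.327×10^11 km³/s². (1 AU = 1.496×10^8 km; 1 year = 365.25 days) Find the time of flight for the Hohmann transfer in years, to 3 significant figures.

t = 2.74 years

In km: r₁ = 5.09 × 1.496×10^8 = 7.61464×10^8 km; r₂ = 1.13 × 1.496×10^8 = 1.69048×10^8 km.
Transfer-ellipse semi-major axis a_t = (r₁ + r₂)/2 = (7.61464×10^8 + 1.69048×10^8)/2 = 4.65256×10^8 km.
Half the transfer-orbit period gives t = π√(a_t³/μ) = 8.655×10^7 s.
Converting: 8.655×10^7 s ÷ 3.15576×10^7 s/year (365.25 × 86400) = 2.74 years.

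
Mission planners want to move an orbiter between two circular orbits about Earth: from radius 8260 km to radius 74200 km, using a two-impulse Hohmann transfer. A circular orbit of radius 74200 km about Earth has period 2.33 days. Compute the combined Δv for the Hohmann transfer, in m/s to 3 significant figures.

From Kepler's third law T² = 4π²r³/μ at r = 74200 km, T = 2.33 days = 2.33 × 86400 s = 2.01312×10^5 s: μ = 4π²r³/T² = 3.97953×10^5 km³/s².
Transfer-ellipse semi-major axis a_t = (r₁ + r₂)/2 = (8260 + 74200)/2 = 41230 km.
Circular speed at r₁: v₁ = √(μ/r₁) = √(3.97953×10^5/8260) = 6.94106 km/s.
On the transfer ellipse at r₁, v² = μ(2/r − 1/a) gives v_p = √[μ(2/r₁ − 1/a_t)] = 9.31154 km/s.
First burn Δv₁ = |v_p − v₁| = 2.3705 km/s.
Circular speed at r₂: v₂ = √(μ/r₂) = 2.3159 km/s.
Transfer-orbit speed at r₂: v_a = √[μ(2/r₂ − 1/a_t)] = 1.0366 km/s.
Second burn Δv₂ = |v₂ − v_a| = 1.2793 km/s.
Δv = Δv₁ + Δv₂ = 2.3705 + 1.2793 = 3.650 km/s.

Δv = 3650 m/s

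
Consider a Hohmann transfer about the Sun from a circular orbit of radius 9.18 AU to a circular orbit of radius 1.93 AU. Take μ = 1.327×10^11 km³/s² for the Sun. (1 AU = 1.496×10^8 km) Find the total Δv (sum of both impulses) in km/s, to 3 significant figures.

In km: r₁ = 9.18 × 1.496×10^8 = 1.373328×10^9 km; r₂ = 1.93 × 1.496×10^8 = 2.88728×10^8 km.
Semi-major axis of the transfer orbit: a_t = (1.373328×10^9 + 2.88728×10^8)/2 = 8.31028×10^8 km.
Circular speed at r₁: v₁ = √(μ/r₁) = √(1.327×10^11/1.373328×10^9) = 9.830 km/s.
Transfer-orbit speed at r₁ (vis-viva): v_a = √[μ(2/r₁ − 1/a_t)] = 5.794 km/s.
First burn Δv₁ = |v_a − v₁| = 4.036 km/s.
At r₂, v₂ = √(μ/r₂) = 21.438 km/s.
Transfer-orbit speed at r₂: v_p = √[μ(2/r₂ − 1/a_t)] = 27.559 km/s.
Second burn Δv₂ = |v₂ − v_p| = 6.121 km/s.
Δv = Δv₁ + Δv₂ = 4.036 + 6.121 = 10.16 km/s.

Δv = 10.2 km/s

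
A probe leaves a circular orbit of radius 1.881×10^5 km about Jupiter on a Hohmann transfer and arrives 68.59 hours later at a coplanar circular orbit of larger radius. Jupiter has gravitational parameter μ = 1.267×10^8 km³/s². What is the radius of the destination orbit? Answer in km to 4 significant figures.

Transfer time t = 68.59 hours = 2.46924×10^5 s, and t = π√(a_t³/μ).
So a_t = (μ t²/π²)^(1/3) = (1.267×10^8 × (2.46924×10^5)² / π²)^(1/3) = 9.2158×10^5 km.
Since a_t = (r₁ + r₂)/2, r₂ = 2a_t − r₁ = 2×9.2158×10^5 − 1.881×10^5 = 1.65506×10^6 km.

r₂ = 1.655×10^6 km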